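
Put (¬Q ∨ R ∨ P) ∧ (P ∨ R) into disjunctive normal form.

R ∨ P

(¬Q ∨ R ∨ P) ∧ (P ∨ R)
⇔ (¬Q ∧ P) ∨ (¬Q ∧ R) ∨ (R ∧ P) ∨ (R ∧ R) ∨ (P ∧ P) ∨ (P ∧ R)   [distribute ∧ over ∨]
⇔ R ∨ P   [simplify]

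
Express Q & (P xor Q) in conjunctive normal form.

Q & (~P | ~Q)

Q & (P xor Q)
= Q & (P | Q) & ~(P & Q)   [expand xor]
= Q & (P | Q) & (~P | ~Q)   [De Morgan]
= Q & (~P | ~Q)   [simplify]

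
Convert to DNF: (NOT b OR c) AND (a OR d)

(NOT b OR c) AND (a OR d)
= (NOT b AND a) OR (NOT b AND d) OR (c AND a) OR (c AND d)   — distribute AND over OR

(NOT b AND a) OR (NOT b AND d) OR (c AND a) OR (c AND d)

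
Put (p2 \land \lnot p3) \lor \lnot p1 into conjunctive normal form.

(p2 \land \lnot p3) \lor \lnot p1
⇔ (p2 \lor \lnot p1) \land (\lnot p3 \lor \lnot p1)   [distribute \lor over \land]

(p2 \lor \lnot p1) \land (\lnot p3 \lor \lnot p1)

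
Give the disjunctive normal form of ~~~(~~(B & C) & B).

~B | ~C

~~~(~~(B & C) & B)
⇔ ~(~~(B & C) & B)   — double negation
⇔ ~~~(B & C) | ~B   — De Morgan
⇔ ~(B & C) | ~B   — double negation
⇔ ~B | ~C | ~B   — De Morgan
⇔ ~B | ~C   — simplify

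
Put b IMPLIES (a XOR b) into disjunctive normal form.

b IMPLIES (a XOR b)
⇔ NOT b OR (a XOR b)   [eliminate IMPLIES]
⇔ NOT b OR (a AND NOT b) OR (NOT a AND b)   [expand XOR]
⇔ NOT b OR (NOT a AND b)   [simplify]

NOT b OR (NOT a AND b)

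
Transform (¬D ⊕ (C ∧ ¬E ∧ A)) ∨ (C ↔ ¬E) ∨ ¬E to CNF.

(¬D ⊕ (C ∧ ¬E ∧ A)) ∨ (C ↔ ¬E) ∨ ¬E
⇔ ((¬D ∨ (C ∧ ¬E ∧ A)) ∧ ¬(¬D ∧ C ∧ ¬E ∧ A)) ∨ (C ↔ ¬E) ∨ ¬E
⇔ ((¬D ∨ (C ∧ ¬E ∧ A)) ∧ ¬(¬D ∧ C ∧ ¬E ∧ A)) ∨ ((C → ¬E) ∧ (¬E → C)) ∨ ¬E
⇔ ((¬D ∨ (C ∧ ¬E ∧ A)) ∧ ¬(¬D ∧ C ∧ ¬E ∧ A)) ∨ ((¬C ∨ ¬E) ∧ (¬E → C)) ∨ ¬E
⇔ ((¬D ∨ (C ∧ ¬E ∧ A)) ∧ ¬(¬D ∧ C ∧ ¬E ∧ A)) ∨ ((¬C ∨ ¬E) ∧ (¬¬E ∨ C)) ∨ ¬E
⇔ ((¬D ∨ (C ∧ ¬E ∧ A)) ∧ (¬¬D ∨ ¬C ∨ ¬¬E ∨ ¬A)) ∨ ((¬C ∨ ¬E) ∧ (¬¬E ∨ C)) ∨ ¬E
⇔ ((¬D ∨ (C ∧ ¬E ∧ A)) ∧ (D ∨ ¬C ∨ ¬¬E ∨ ¬A)) ∨ ((¬C ∨ ¬E) ∧ (¬¬E ∨ C)) ∨ ¬E
⇔ ((¬D ∨ (C ∧ ¬E ∧ A)) ∧ (D ∨ ¬C ∨ E ∨ ¬A)) ∨ ((¬C ∨ ¬E) ∧ (¬¬E ∨ C)) ∨ ¬E
⇔ ((¬D ∨ (C ∧ ¬E ∧ A)) ∧ (D ∨ ¬C ∨ E ∨ ¬A)) ∨ ((¬C ∨ ¬E) ∧ (E ∨ C)) ∨ ¬E
⇔ (¬D ∨ C ∨ ¬C ∨ ¬E ∨ ¬E) ∧ (¬D ∨ C ∨ E ∨ C ∨ ¬E) ∧ (¬D ∨ ¬E ∨ ¬C ∨ ¬E ∨ ¬E) ∧ (¬D ∨ ¬E ∨ E ∨ C ∨ ¬E) ∧ (¬D ∨ A ∨ ¬C ∨ ¬E ∨ ¬E) ∧ (¬D ∨ A ∨ E ∨ C ∨ ¬E) ∧ (D ∨ ¬C ∨ E ∨ ¬A ∨ ¬C ∨ ¬E ∨ ¬E) ∧ (D ∨ ¬C ∨ E ∨ ¬A ∨ E ∨ C ∨ ¬E)
⇔ ¬D ∨ ¬E ∨ ¬C

¬D ∨ ¬E ∨ ¬C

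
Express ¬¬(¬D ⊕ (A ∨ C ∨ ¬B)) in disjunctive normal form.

¬¬(¬D ⊕ (A ∨ C ∨ ¬B))
⇔ ¬¬((¬D ∧ ¬(A ∨ C ∨ ¬B)) ∨ (¬¬D ∧ (A ∨ C ∨ ¬B)))   [expand ⊕]
⇔ (¬D ∧ ¬(A ∨ C ∨ ¬B)) ∨ (¬¬D ∧ (A ∨ C ∨ ¬B))   [double negation]
⇔ (¬D ∧ ¬A ∧ ¬C ∧ ¬¬B) ∨ (¬¬D ∧ (A ∨ C ∨ ¬B))   [De Morgan]
⇔ (¬D ∧ ¬A ∧ ¬C ∧ B) ∨ (¬¬D ∧ (A ∨ C ∨ ¬B))   [double negation]
⇔ (¬D ∧ ¬A ∧ ¬C ∧ B) ∨ (D ∧ (A ∨ C ∨ ¬B))   [double negation]
⇔ (¬D ∧ ¬A ∧ ¬C ∧ B) ∨ (D ∧ A) ∨ (D ∧ C) ∨ (D ∧ ¬B)   [distribute ∧ over ∨]

(¬D ∧ ¬A ∧ ¬C ∧ B) ∨ (D ∧ A) ∨ (D ∧ C) ∨ (D ∧ ¬B)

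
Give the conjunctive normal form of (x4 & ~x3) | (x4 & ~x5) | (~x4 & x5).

(x4 | x5) & (~x3 | ~x5 | ~x4)

(x4 & ~x3) | (x4 & ~x5) | (~x4 & x5)
= (x4 | x4 | ~x4) & (x4 | x4 | x5) & (x4 | ~x5 | ~x4) & (x4 | ~x5 | x5) & (~x3 | x4 | ~x4) & (~x3 | x4 | x5) & (~x3 | ~x5 | ~x4) & (~x3 | ~x5 | x5)   (distribute | over &)
= (x4 | x5) & (~x3 | ~x5 | ~x4)   (simplify)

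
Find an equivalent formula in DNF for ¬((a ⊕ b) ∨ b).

¬((a ⊕ b) ∨ b)
= ¬(a ∧ ¬b ∨ ¬a ∧ b ∨ b)   [expand ⊕]
= ¬(a ∧ ¬b) ∧ ¬(¬a ∧ b) ∧ ¬b   [De Morgan]
= (¬a ∨ ¬¬b) ∧ ¬(¬a ∧ b) ∧ ¬b   [De Morgan]
= (¬a ∨ b) ∧ ¬(¬a ∧ b) ∧ ¬b   [double negation]
= (¬a ∨ b) ∧ (¬¬a ∨ ¬b) ∧ ¬b   [De Morgan]
= (¬a ∨ b) ∧ (a ∨ ¬b) ∧ ¬b   [double negation]
= ¬a ∧ a ∧ ¬b ∨ ¬a ∧ ¬b ∧ ¬b ∨ b ∧ a ∧ ¬b ∨ b ∧ ¬b ∧ ¬b   [distribute ∧ over ∨]
= ¬a ∧ ¬b   [simplify]

¬a ∧ ¬b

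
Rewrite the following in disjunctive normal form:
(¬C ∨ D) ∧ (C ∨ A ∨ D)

(¬C ∨ D) ∧ (C ∨ A ∨ D)
= (¬C ∧ C) ∨ (¬C ∧ A) ∨ (¬C ∧ D) ∨ (D ∧ C) ∨ (D ∧ A) ∨ (D ∧ D)   (distribute ∧ over ∨)
= (¬C ∧ A) ∨ D   (simplify)

(¬C ∧ A) ∨ D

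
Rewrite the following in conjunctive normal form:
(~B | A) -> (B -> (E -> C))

~A | ~B | ~E | C

(~B | A) -> (B -> (E -> C))
≡ ~(~B | A) | (B -> (E -> C))   (eliminate ->)
≡ ~(~B | A) | ~B | (E -> C)   (eliminate ->)
≡ ~(~B | A) | ~B | ~E | C   (eliminate ->)
≡ (~~B & ~A) | ~B | ~E | C   (De Morgan)
≡ (B & ~A) | ~B | ~E | C   (double negation)
≡ (B | ~B | ~E | C) & (~A | ~B | ~E | C)   (distribute | over &)
≡ ~A | ~B | ~E | C   (simplify)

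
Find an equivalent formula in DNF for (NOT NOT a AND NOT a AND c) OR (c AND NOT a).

(NOT NOT a AND NOT a AND c) OR (c AND NOT a)
⇔ (a AND NOT a AND c) OR (c AND NOT a)
⇔ c AND NOT a

c AND NOT a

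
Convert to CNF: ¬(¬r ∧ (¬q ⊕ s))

¬(¬r ∧ (¬q ⊕ s))
≡ ¬(¬r ∧ (¬q ∨ s) ∧ ¬(¬q ∧ s))   [expand ⊕]
≡ ¬¬r ∨ ¬(¬q ∨ s) ∨ ¬¬(¬q ∧ s)   [De Morgan]
≡ r ∨ ¬(¬q ∨ s) ∨ ¬¬(¬q ∧ s)   [double negation]
≡ r ∨ (¬¬q ∧ ¬s) ∨ ¬¬(¬q ∧ s)   [De Morgan]
≡ r ∨ (q ∧ ¬s) ∨ ¬¬(¬q ∧ s)   [double negation]
≡ r ∨ (q ∧ ¬s) ∨ (¬q ∧ s)   [double negation]
≡ (r ∨ q ∨ ¬q) ∧ (r ∨ q ∨ s) ∧ (r ∨ ¬s ∨ ¬q) ∧ (r ∨ ¬s ∨ s)   [distribute ∨ over ∧]
≡ (r ∨ q ∨ s) ∧ (r ∨ ¬s ∨ ¬q)   [simplify]

(r ∨ q ∨ s) ∧ (r ∨ ¬s ∨ ¬q)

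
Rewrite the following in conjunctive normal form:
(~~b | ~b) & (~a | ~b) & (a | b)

(~a | ~b) & (a | b)

(~~b | ~b) & (~a | ~b) & (a | b)
≡ (b | ~b) & (~a | ~b) & (a | b)   (double negation)
≡ (~a | ~b) & (a | b)   (simplify)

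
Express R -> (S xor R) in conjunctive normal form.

R -> (S xor R)
≡ ~R | (S xor R)   [eliminate ->]
≡ ~R | ((S | R) & ~(S & R))   [expand xor]
≡ ~R | ((S | R) & (~S | ~R))   [De Morgan]
≡ (~R | S | R) & (~R | ~S | ~R)   [distribute | over &]
≡ ~R | ~S   [simplify]

~R | ~S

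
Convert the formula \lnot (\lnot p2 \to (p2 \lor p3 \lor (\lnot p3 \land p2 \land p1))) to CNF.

\lnot (\lnot p2 \to (p2 \lor p3 \lor (\lnot p3 \land p2 \land p1)))
⇔ \lnot (\lnot \lnot p2 \lor p2 \lor p3 \lor (\lnot p3 \land p2 \land p1))   (eliminate \to)
⇔ \lnot \lnot \lnot p2 \land \lnot p2 \land \lnot p3 \land \lnot (\lnot p3 \land p2 \land p1)   (De Morgan)
⇔ \lnot p2 \land \lnot p2 \land \lnot p3 \land \lnot (\lnot p3 \land p2 \land p1)   (double negation)
⇔ \lnot p2 \land \lnot p2 \land \lnot p3 \land (\lnot \lnot p3 \lor \lnot p2 \lor \lnot p1)   (De Morgan)
⇔ \lnot p2 \land \lnot p2 \land \lnot p3 \land (p3 \lor \lnot p2 \lor \lnot p1)   (double negation)
⇔ \lnot p2 \land \lnot p3   (simplify)

\lnot p2 \land \lnot p3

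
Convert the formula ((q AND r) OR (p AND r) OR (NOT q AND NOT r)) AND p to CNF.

(r OR NOT q) AND p

((q AND r) OR (p AND r) OR (NOT q AND NOT r)) AND p
≡ (q OR p OR NOT q) AND (q OR p OR NOT r) AND (q OR r OR NOT q) AND (q OR r OR NOT r) AND (r OR p OR NOT q) AND (r OR p OR NOT r) AND (r OR r OR NOT q) AND (r OR r OR NOT r) AND p   [distribute OR over AND]
≡ (r OR NOT q) AND p   [simplify]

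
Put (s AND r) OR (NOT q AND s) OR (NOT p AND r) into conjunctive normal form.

(s AND r) OR (NOT q AND s) OR (NOT p AND r)
⇔ (s OR NOT q OR NOT p) AND (s OR NOT q OR r) AND (s OR s OR NOT p) AND (s OR s OR r) AND (r OR NOT q OR NOT p) AND (r OR NOT q OR r) AND (r OR s OR NOT p) AND (r OR s OR r)   (distribute OR over AND)
⇔ (s OR NOT p) AND (s OR r) AND (r OR NOT q)   (simplify)

(s OR NOT p) AND (s OR r) AND (r OR NOT q)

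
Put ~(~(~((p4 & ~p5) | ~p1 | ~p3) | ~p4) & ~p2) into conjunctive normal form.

(~p4 | p5 | p2) & (p1 | ~p4 | p2) & (p3 | ~p4 | p2)

~(~(~((p4 & ~p5) | ~p1 | ~p3) | ~p4) & ~p2)
⇔ ~~(~((p4 & ~p5) | ~p1 | ~p3) | ~p4) | ~~p2   (De Morgan)
⇔ ~((p4 & ~p5) | ~p1 | ~p3) | ~p4 | ~~p2   (double negation)
⇔ (~(p4 & ~p5) & ~~p1 & ~~p3) | ~p4 | ~~p2   (De Morgan)
⇔ ((~p4 | ~~p5) & ~~p1 & ~~p3) | ~p4 | ~~p2   (De Morgan)
⇔ ((~p4 | p5) & ~~p1 & ~~p3) | ~p4 | ~~p2   (double negation)
⇔ ((~p4 | p5) & p1 & ~~p3) | ~p4 | ~~p2   (double negation)
⇔ ((~p4 | p5) & p1 & p3) | ~p4 | ~~p2   (double negation)
⇔ ((~p4 | p5) & p1 & p3) | ~p4 | p2   (double negation)
⇔ (~p4 | p5 | ~p4 | p2) & (p1 | ~p4 | p2) & (p3 | ~p4 | p2)   (distribute | over &)
⇔ (~p4 | p5 | p2) & (p1 | ~p4 | p2) & (p3 | ~p4 | p2)   (simplify)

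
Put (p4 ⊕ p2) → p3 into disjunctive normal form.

(¬p4 ∧ ¬p2) ∨ (p2 ∧ p4) ∨ p3

(p4 ⊕ p2) → p3
≡ ¬(p4 ⊕ p2) ∨ p3   — eliminate →
≡ ¬((p4 ∧ ¬p2) ∨ (¬p4 ∧ p2)) ∨ p3   — expand ⊕
≡ (¬(p4 ∧ ¬p2) ∧ ¬(¬p4 ∧ p2)) ∨ p3   — De Morgan
≡ ((¬p4 ∨ ¬¬p2) ∧ ¬(¬p4 ∧ p2)) ∨ p3   — De Morgan
≡ ((¬p4 ∨ p2) ∧ ¬(¬p4 ∧ p2)) ∨ p3   — double negation
≡ ((¬p4 ∨ p2) ∧ (¬¬p4 ∨ ¬p2)) ∨ p3   — De Morgan
≡ ((¬p4 ∨ p2) ∧ (p4 ∨ ¬p2)) ∨ p3   — double negation
≡ (¬p4 ∧ p4) ∨ (¬p4 ∧ ¬p2) ∨ (p2 ∧ p4) ∨ (p2 ∧ ¬p2) ∨ p3   — distribute ∧ over ∨
≡ (¬p4 ∧ ¬p2) ∨ (p2 ∧ p4) ∨ p3   — simplify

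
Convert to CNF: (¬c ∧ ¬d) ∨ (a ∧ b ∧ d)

(¬c ∨ a) ∧ (¬c ∨ b) ∧ (¬c ∨ d) ∧ (¬d ∨ a) ∧ (¬d ∨ b)

(¬c ∧ ¬d) ∨ (a ∧ b ∧ d)
⇔ (¬c ∨ a) ∧ (¬c ∨ b) ∧ (¬c ∨ d) ∧ (¬d ∨ a) ∧ (¬d ∨ b) ∧ (¬d ∨ d)   — distribute ∨ over ∧
⇔ (¬c ∨ a) ∧ (¬c ∨ b) ∧ (¬c ∨ d) ∧ (¬d ∨ a) ∧ (¬d ∨ b)   — simplify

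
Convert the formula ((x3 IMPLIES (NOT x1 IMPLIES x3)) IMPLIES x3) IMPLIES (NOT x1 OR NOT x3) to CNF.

((x3 IMPLIES (NOT x1 IMPLIES x3)) IMPLIES x3) IMPLIES (NOT x1 OR NOT x3)
≡ NOT ((x3 IMPLIES (NOT x1 IMPLIES x3)) IMPLIES x3) OR NOT x1 OR NOT x3   [eliminate IMPLIES]
≡ NOT (NOT (x3 IMPLIES (NOT x1 IMPLIES x3)) OR x3) OR NOT x1 OR NOT x3   [eliminate IMPLIES]
≡ NOT (NOT (NOT x3 OR (NOT x1 IMPLIES x3)) OR x3) OR NOT x1 OR NOT x3   [eliminate IMPLIES]
≡ NOT (NOT (NOT x3 OR NOT NOT x1 OR x3) OR x3) OR NOT x1 OR NOT x3   [eliminate IMPLIES]
≡ (NOT NOT (NOT x3 OR NOT NOT x1 OR x3) AND NOT x3) OR NOT x1 OR NOT x3   [De Morgan]
≡ ((NOT x3 OR NOT NOT x1 OR x3) AND NOT x3) OR NOT x1 OR NOT x3   [double negation]
≡ ((NOT x3 OR x1 OR x3) AND NOT x3) OR NOT x1 OR NOT x3   [double negation]
≡ (NOT x3 OR x1 OR x3 OR NOT x1 OR NOT x3) AND (NOT x3 OR NOT x1 OR NOT x3)   [distribute OR over AND]
≡ NOT x3 OR NOT x1   [simplify]

NOT x3 OR NOT x1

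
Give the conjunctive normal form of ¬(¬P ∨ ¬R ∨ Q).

P ∧ R ∧ ¬Q

¬(¬P ∨ ¬R ∨ Q)
= ¬¬P ∧ ¬¬R ∧ ¬Q   [De Morgan]
= P ∧ ¬¬R ∧ ¬Q   [double negation]
= P ∧ R ∧ ¬Q   [double negation]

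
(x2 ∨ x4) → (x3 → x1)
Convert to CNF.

(x2 ∨ x4) → (x3 → x1)
⇔ ¬(x2 ∨ x4) ∨ (x3 → x1)   — eliminate →
⇔ ¬(x2 ∨ x4) ∨ ¬x3 ∨ x1   — eliminate →
⇔ (¬x2 ∧ ¬x4) ∨ ¬x3 ∨ x1   — De Morgan
⇔ (¬x2 ∨ ¬x3 ∨ x1) ∧ (¬x4 ∨ ¬x3 ∨ x1)   — distribute ∨ over ∧

(¬x2 ∨ ¬x3 ∨ x1) ∧ (¬x4 ∨ ¬x3 ∨ x1)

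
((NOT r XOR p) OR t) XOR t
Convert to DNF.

(NOT r AND NOT p AND NOT t) OR (r AND p AND NOT t)

((NOT r XOR p) OR t) XOR t
= (((NOT r XOR p) OR t) AND NOT t) OR (NOT ((NOT r XOR p) OR t) AND t)   [expand XOR]
= (((NOT r AND NOT p) OR (NOT NOT r AND p) OR t) AND NOT t) OR (NOT ((NOT r XOR p) OR t) AND t)   [expand XOR]
= (((NOT r AND NOT p) OR (NOT NOT r AND p) OR t) AND NOT t) OR (NOT ((NOT r AND NOT p) OR (NOT NOT r AND p) OR t) AND t)   [expand XOR]
= (((NOT r AND NOT p) OR (r AND p) OR t) AND NOT t) OR (NOT ((NOT r AND NOT p) OR (NOT NOT r AND p) OR t) AND t)   [double negation]
= (((NOT r AND NOT p) OR (r AND p) OR t) AND NOT t) OR (NOT (NOT r AND NOT p) AND NOT (NOT NOT r AND p) AND NOT t AND t)   [De Morgan]
= (((NOT r AND NOT p) OR (r AND p) OR t) AND NOT t) OR ((NOT NOT r OR NOT NOT p) AND NOT (NOT NOT r AND p) AND NOT t AND t)   [De Morgan]
= (((NOT r AND NOT p) OR (r AND p) OR t) AND NOT t) OR ((r OR NOT NOT p) AND NOT (NOT NOT r AND p) AND NOT t AND t)   [double negation]
= (((NOT r AND NOT p) OR (r AND p) OR t) AND NOT t) OR ((r OR p) AND NOT (NOT NOT r AND p) AND NOT t AND t)   [double negation]
= (((NOT r AND NOT p) OR (r AND p) OR t) AND NOT t) OR ((r OR p) AND (NOT NOT NOT r OR NOT p) AND NOT t AND t)   [De Morgan]
= (((NOT r AND NOT p) OR (r AND p) OR t) AND NOT t) OR ((r OR p) AND (NOT r OR NOT p) AND NOT t AND t)   [double negation]
= (NOT r AND NOT p AND NOT t) OR (r AND p AND NOT t) OR (t AND NOT t) OR (r AND NOT r AND NOT t AND t) OR (r AND NOT p AND NOT t AND t) OR (p AND NOT r AND NOT t AND t) OR (p AND NOT p AND NOT t AND t)   [distribute AND over OR]
= (NOT r AND NOT p AND NOT t) OR (r AND p AND NOT t)   [simplify]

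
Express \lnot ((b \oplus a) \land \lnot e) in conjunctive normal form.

\lnot ((b \oplus a) \land \lnot e)
⇔ \lnot ((b \lor a) \land \lnot (b \land a) \land \lnot e)   [expand \oplus]
⇔ \lnot (b \lor a) \lor \lnot \lnot (b \land a) \lor \lnot \lnot e   [De Morgan]
⇔ (\lnot b \land \lnot a) \lor \lnot \lnot (b \land a) \lor \lnot \lnot e   [De Morgan]
⇔ (\lnot b \land \lnot a) \lor (b \land a) \lor \lnot \lnot e   [double negation]
⇔ (\lnot b \land \lnot a) \lor (b \land a) \lor e   [double negation]
⇔ (\lnot b \lor b \lor e) \land (\lnot b \lor a \lor e) \land (\lnot a \lor b \lor e) \land (\lnot a \lor a \lor e)   [distribute \lor over \land]
⇔ (\lnot b \lor a \lor e) \land (\lnot a \lor b \lor e)   [simplify]

(\lnot b \lor a \lor e) \land (\lnot a \lor b \lor e)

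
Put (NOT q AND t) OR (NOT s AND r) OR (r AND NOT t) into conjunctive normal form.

(NOT q OR NOT s OR NOT t) AND (NOT q OR r) AND (t OR r)

(NOT q AND t) OR (NOT s AND r) OR (r AND NOT t)
≡ (NOT q OR NOT s OR r) AND (NOT q OR NOT s OR NOT t) AND (NOT q OR r OR r) AND (NOT q OR r OR NOT t) AND (t OR NOT s OR r) AND (t OR NOT s OR NOT t) AND (t OR r OR r) AND (t OR r OR NOT t)   [distribute OR over AND]
≡ (NOT q OR NOT s OR NOT t) AND (NOT q OR r) AND (t OR r)   [simplify]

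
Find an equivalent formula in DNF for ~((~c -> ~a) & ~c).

(~c & a) | c

~((~c -> ~a) & ~c)
= ~((~~c | ~a) & ~c)   [eliminate ->]
= ~(~~c | ~a) | ~~c   [De Morgan]
= (~~~c & ~~a) | ~~c   [De Morgan]
= (~c & ~~a) | ~~c   [double negation]
= (~c & a) | ~~c   [double negation]
= (~c & a) | c   [double negation]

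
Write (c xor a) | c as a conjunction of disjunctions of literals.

c | a

(c xor a) | c
⇔ ((c | a) & ~(c & a)) | c   — expand xor
⇔ ((c | a) & (~c | ~a)) | c   — De Morgan
⇔ (c | a | c) & (~c | ~a | c)   — distribute | over &
⇔ c | a   — simplify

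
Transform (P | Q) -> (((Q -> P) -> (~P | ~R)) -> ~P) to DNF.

(P & R) | ~P

(P | Q) -> (((Q -> P) -> (~P | ~R)) -> ~P)
= ~(P | Q) | (((Q -> P) -> (~P | ~R)) -> ~P)   [eliminate ->]
= ~(P | Q) | ~((Q -> P) -> (~P | ~R)) | ~P   [eliminate ->]
= ~(P | Q) | ~(~(Q -> P) | ~P | ~R) | ~P   [eliminate ->]
= ~(P | Q) | ~(~(~Q | P) | ~P | ~R) | ~P   [eliminate ->]
= (~P & ~Q) | ~(~(~Q | P) | ~P | ~R) | ~P   [De Morgan]
= (~P & ~Q) | (~~(~Q | P) & ~~P & ~~R) | ~P   [De Morgan]
= (~P & ~Q) | ((~Q | P) & ~~P & ~~R) | ~P   [double negation]
= (~P & ~Q) | ((~Q | P) & P & ~~R) | ~P   [double negation]
= (~P & ~Q) | ((~Q | P) & P & R) | ~P   [double negation]
= (~P & ~Q) | (~Q & P & R) | (P & P & R) | ~P   [distribute & over |]
= (P & R) | ~P   [simplify]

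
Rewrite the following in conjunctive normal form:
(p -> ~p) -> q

p | q

(p -> ~p) -> q
≡ ~(p -> ~p) | q   — eliminate ->
≡ ~(~p | ~p) | q   — eliminate ->
≡ (~~p & ~~p) | q   — De Morgan
≡ (p & ~~p) | q   — double negation
≡ (p & p) | q   — double negation
≡ (p | q) & (p | q)   — distribute | over &
≡ p | q   — simplify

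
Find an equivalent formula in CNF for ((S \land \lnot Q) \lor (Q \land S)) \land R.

((S \land \lnot Q) \lor (Q \land S)) \land R
≡ (S \lor Q) \land (S \lor S) \land (\lnot Q \lor Q) \land (\lnot Q \lor S) \land R   [distribute \lor over \land]
≡ S \land R   [simplify]

S \land R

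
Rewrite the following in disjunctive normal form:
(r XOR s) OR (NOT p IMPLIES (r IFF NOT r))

(r XOR s) OR (NOT p IMPLIES (r IFF NOT r))
≡ (r AND NOT s) OR (NOT r AND s) OR (NOT p IMPLIES (r IFF NOT r))   [expand XOR]
≡ (r AND NOT s) OR (NOT r AND s) OR NOT NOT p OR (r IFF NOT r)   [eliminate IMPLIES]
≡ (r AND NOT s) OR (NOT r AND s) OR NOT NOT p OR ((r IMPLIES NOT r) AND (NOT r IMPLIES r))   [eliminate IFF]
≡ (r AND NOT s) OR (NOT r AND s) OR NOT NOT p OR ((NOT r OR NOT r) AND (NOT r IMPLIES r))   [eliminate IMPLIES]
≡ (r AND NOT s) OR (NOT r AND s) OR NOT NOT p OR ((NOT r OR NOT r) AND (NOT NOT r OR r))   [eliminate IMPLIES]
≡ (r AND NOT s) OR (NOT r AND s) OR p OR ((NOT r OR NOT r) AND (NOT NOT r OR r))   [double negation]
≡ (r AND NOT s) OR (NOT r AND s) OR p OR ((NOT r OR NOT r) AND (r OR r))   [double negation]
≡ (r AND NOT s) OR (NOT r AND s) OR p OR (NOT r AND r) OR (NOT r AND r) OR (NOT r AND r) OR (NOT r AND r)   [distribute AND over OR]
≡ (r AND NOT s) OR (NOT r AND s) OR p   [simplify]

(r AND NOT s) OR (NOT r AND s) OR p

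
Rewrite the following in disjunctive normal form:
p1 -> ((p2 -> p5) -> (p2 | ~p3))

p1 -> ((p2 -> p5) -> (p2 | ~p3))
≡ ~p1 | ((p2 -> p5) -> (p2 | ~p3))
≡ ~p1 | ~(p2 -> p5) | p2 | ~p3
≡ ~p1 | ~(~p2 | p5) | p2 | ~p3
≡ ~p1 | (~~p2 & ~p5) | p2 | ~p3
≡ ~p1 | (p2 & ~p5) | p2 | ~p3
≡ ~p1 | p2 | ~p3

~p1 | p2 | ~p3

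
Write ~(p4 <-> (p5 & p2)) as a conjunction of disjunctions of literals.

~(p4 <-> (p5 & p2))
= ~((p4 -> (p5 & p2)) & ((p5 & p2) -> p4))   [eliminate <->]
= ~((~p4 | (p5 & p2)) & ((p5 & p2) -> p4))   [eliminate ->]
= ~((~p4 | (p5 & p2)) & (~(p5 & p2) | p4))   [eliminate ->]
= ~(~p4 | (p5 & p2)) | ~(~(p5 & p2) | p4)   [De Morgan]
= (~~p4 & ~(p5 & p2)) | ~(~(p5 & p2) | p4)   [De Morgan]
= (p4 & ~(p5 & p2)) | ~(~(p5 & p2) | p4)   [double negation]
= (p4 & (~p5 | ~p2)) | ~(~(p5 & p2) | p4)   [De Morgan]
= (p4 & (~p5 | ~p2)) | (~~(p5 & p2) & ~p4)   [De Morgan]
= (p4 & (~p5 | ~p2)) | (p5 & p2 & ~p4)   [double negation]
= (p4 | p5) & (p4 | p2) & (p4 | ~p4) & (~p5 | ~p2 | p5) & (~p5 | ~p2 | p2) & (~p5 | ~p2 | ~p4)   [distribute | over &]
= (p4 | p5) & (p4 | p2) & (~p5 | ~p2 | ~p4)   [simplify]

(p4 | p5) & (p4 | p2) & (~p5 | ~p2 | ~p4)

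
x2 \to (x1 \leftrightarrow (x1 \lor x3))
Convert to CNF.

x2 \to (x1 \leftrightarrow (x1 \lor x3))
≡ \lnot x2 \lor (x1 \leftrightarrow (x1 \lor x3))   (eliminate \to)
≡ \lnot x2 \lor ((x1 \to (x1 \lor x3)) \land ((x1 \lor x3) \to x1))   (eliminate \leftrightarrow)
≡ \lnot x2 \lor ((\lnot x1 \lor x1 \lor x3) \land ((x1 \lor x3) \to x1))   (eliminate \to)
≡ \lnot x2 \lor ((\lnot x1 \lor x1 \lor x3) \land (\lnot (x1 \lor x3) \lor x1))   (eliminate \to)
≡ \lnot x2 \lor ((\lnot x1 \lor x1 \lor x3) \land ((\lnot x1 \land \lnot x3) \lor x1))   (De Morgan)
≡ (\lnot x2 \lor \lnot x1 \lor x1 \lor x3) \land (\lnot x2 \lor \lnot x1 \lor x1) \land (\lnot x2 \lor \lnot x3 \lor x1)   (distribute \lor over \land)
≡ \lnot x2 \lor \lnot x3 \lor x1   (simplify)

\lnot x2 \lor \lnot x3 \lor x1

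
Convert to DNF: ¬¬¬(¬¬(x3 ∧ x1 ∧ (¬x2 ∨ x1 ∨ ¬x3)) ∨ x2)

¬¬¬(¬¬(x3 ∧ x1 ∧ (¬x2 ∨ x1 ∨ ¬x3)) ∨ x2)
= ¬(¬¬(x3 ∧ x1 ∧ (¬x2 ∨ x1 ∨ ¬x3)) ∨ x2)   (double negation)
= ¬¬¬(x3 ∧ x1 ∧ (¬x2 ∨ x1 ∨ ¬x3)) ∧ ¬x2   (De Morgan)
= ¬(x3 ∧ x1 ∧ (¬x2 ∨ x1 ∨ ¬x3)) ∧ ¬x2   (double negation)
= (¬x3 ∨ ¬x1 ∨ ¬(¬x2 ∨ x1 ∨ ¬x3)) ∧ ¬x2   (De Morgan)
= (¬x3 ∨ ¬x1 ∨ (¬¬x2 ∧ ¬x1 ∧ ¬¬x3)) ∧ ¬x2   (De Morgan)
= (¬x3 ∨ ¬x1 ∨ (x2 ∧ ¬x1 ∧ ¬¬x3)) ∧ ¬x2   (double negation)
= (¬x3 ∨ ¬x1 ∨ (x2 ∧ ¬x1 ∧ x3)) ∧ ¬x2   (double negation)
= (¬x3 ∧ ¬x2) ∨ (¬x1 ∧ ¬x2) ∨ (x2 ∧ ¬x1 ∧ x3 ∧ ¬x2)   (distribute ∧ over ∨)
= (¬x3 ∧ ¬x2) ∨ (¬x1 ∧ ¬x2)   (simplify)

(¬x3 ∧ ¬x2) ∨ (¬x1 ∧ ¬x2)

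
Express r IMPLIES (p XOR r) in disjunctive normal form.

NOT r OR (NOT p AND r)

r IMPLIES (p XOR r)
≡ NOT r OR (p XOR r)   — eliminate IMPLIES
≡ NOT r OR (p AND NOT r) OR (NOT p AND r)   — expand XOR
≡ NOT r OR (NOT p AND r)   — simplify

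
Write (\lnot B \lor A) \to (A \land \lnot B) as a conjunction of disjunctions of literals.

(\lnot B \lor A) \to (A \land \lnot B)
≡ \lnot (\lnot B \lor A) \lor (A \land \lnot B)   [eliminate \to]
≡ (\lnot \lnot B \land \lnot A) \lor (A \land \lnot B)   [De Morgan]
≡ (B \land \lnot A) \lor (A \land \lnot B)   [double negation]
≡ (B \lor A) \land (B \lor \lnot B) \land (\lnot A \lor A) \land (\lnot A \lor \lnot B)   [distribute \lor over \land]
≡ (B \lor A) \land (\lnot A \lor \lnot B)   [simplify]

(B \lor A) \land (\lnot A \lor \lnot B)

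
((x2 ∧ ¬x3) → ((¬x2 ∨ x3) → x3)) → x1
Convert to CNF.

(x2 ∨ x1) ∧ (¬x3 ∨ x1) ∧ (¬x2 ∨ x3 ∨ x1)

((x2 ∧ ¬x3) → ((¬x2 ∨ x3) → x3)) → x1
= ¬((x2 ∧ ¬x3) → ((¬x2 ∨ x3) → x3)) ∨ x1   (eliminate →)
= ¬(¬(x2 ∧ ¬x3) ∨ ((¬x2 ∨ x3) → x3)) ∨ x1   (eliminate →)
= ¬(¬(x2 ∧ ¬x3) ∨ ¬(¬x2 ∨ x3) ∨ x3) ∨ x1   (eliminate →)
= (¬¬(x2 ∧ ¬x3) ∧ ¬¬(¬x2 ∨ x3) ∧ ¬x3) ∨ x1   (De Morgan)
= (x2 ∧ ¬x3 ∧ ¬¬(¬x2 ∨ x3) ∧ ¬x3) ∨ x1   (double negation)
= (x2 ∧ ¬x3 ∧ (¬x2 ∨ x3) ∧ ¬x3) ∨ x1   (double negation)
= (x2 ∨ x1) ∧ (¬x3 ∨ x1) ∧ (¬x2 ∨ x3 ∨ x1) ∧ (¬x3 ∨ x1)   (distribute ∨ over ∧)
= (x2 ∨ x1) ∧ (¬x3 ∨ x1) ∧ (¬x2 ∨ x3 ∨ x1)   (simplify)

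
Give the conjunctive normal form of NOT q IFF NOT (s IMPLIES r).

NOT q IFF NOT (s IMPLIES r)
⇔ (NOT q IMPLIES NOT (s IMPLIES r)) AND (NOT (s IMPLIES r) IMPLIES NOT q)   [eliminate IFF]
⇔ (NOT NOT q OR NOT (s IMPLIES r)) AND (NOT (s IMPLIES r) IMPLIES NOT q)   [eliminate IMPLIES]
⇔ (NOT NOT q OR NOT (NOT s OR r)) AND (NOT (s IMPLIES r) IMPLIES NOT q)   [eliminate IMPLIES]
⇔ (NOT NOT q OR NOT (NOT s OR r)) AND (NOT NOT (s IMPLIES r) OR NOT q)   [eliminate IMPLIES]
⇔ (NOT NOT q OR NOT (NOT s OR r)) AND (NOT NOT (NOT s OR r) OR NOT q)   [eliminate IMPLIES]
⇔ (q OR NOT (NOT s OR r)) AND (NOT NOT (NOT s OR r) OR NOT q)   [double negation]
⇔ (q OR (NOT NOT s AND NOT r)) AND (NOT NOT (NOT s OR r) OR NOT q)   [De Morgan]
⇔ (q OR (s AND NOT r)) AND (NOT NOT (NOT s OR r) OR NOT q)   [double negation]
⇔ (q OR (s AND NOT r)) AND (NOT s OR r OR NOT q)   [double negation]
⇔ (q OR s) AND (q OR NOT r) AND (NOT s OR r OR NOT q)   [distribute OR over AND]

(q OR s) AND (q OR NOT r) AND (NOT s OR r OR NOT q)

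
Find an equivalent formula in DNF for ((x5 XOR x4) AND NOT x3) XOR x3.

(x5 AND NOT x4 AND NOT x3) OR (NOT x5 AND x4 AND NOT x3) OR x3

((x5 XOR x4) AND NOT x3) XOR x3
≡ ((x5 XOR x4) AND NOT x3 AND NOT x3) OR (NOT ((x5 XOR x4) AND NOT x3) AND x3)   [expand XOR]
≡ (((x5 AND NOT x4) OR (NOT x5 AND x4)) AND NOT x3 AND NOT x3) OR (NOT ((x5 XOR x4) AND NOT x3) AND x3)   [expand XOR]
≡ (((x5 AND NOT x4) OR (NOT x5 AND x4)) AND NOT x3 AND NOT x3) OR (NOT (((x5 AND NOT x4) OR (NOT x5 AND x4)) AND NOT x3) AND x3)   [expand XOR]
≡ (((x5 AND NOT x4) OR (NOT x5 AND x4)) AND NOT x3 AND NOT x3) OR ((NOT ((x5 AND NOT x4) OR (NOT x5 AND x4)) OR NOT NOT x3) AND x3)   [De Morgan]
≡ (((x5 AND NOT x4) OR (NOT x5 AND x4)) AND NOT x3 AND NOT x3) OR (((NOT (x5 AND NOT x4) AND NOT (NOT x5 AND x4)) OR NOT NOT x3) AND x3)   [De Morgan]
≡ (((x5 AND NOT x4) OR (NOT x5 AND x4)) AND NOT x3 AND NOT x3) OR ((((NOT x5 OR NOT NOT x4) AND NOT (NOT x5 AND x4)) OR NOT NOT x3) AND x3)   [De Morgan]
≡ (((x5 AND NOT x4) OR (NOT x5 AND x4)) AND NOT x3 AND NOT x3) OR ((((NOT x5 OR x4) AND NOT (NOT x5 AND x4)) OR NOT NOT x3) AND x3)   [double negation]
≡ (((x5 AND NOT x4) OR (NOT x5 AND x4)) AND NOT x3 AND NOT x3) OR ((((NOT x5 OR x4) AND (NOT NOT x5 OR NOT x4)) OR NOT NOT x3) AND x3)   [De Morgan]
≡ (((x5 AND NOT x4) OR (NOT x5 AND x4)) AND NOT x3 AND NOT x3) OR ((((NOT x5 OR x4) AND (x5 OR NOT x4)) OR NOT NOT x3) AND x3)   [double negation]
≡ (((x5 AND NOT x4) OR (NOT x5 AND x4)) AND NOT x3 AND NOT x3) OR ((((NOT x5 OR x4) AND (x5 OR NOT x4)) OR x3) AND x3)   [double negation]
≡ (x5 AND NOT x4 AND NOT x3 AND NOT x3) OR (NOT x5 AND x4 AND NOT x3 AND NOT x3) OR (NOT x5 AND x5 AND x3) OR (NOT x5 AND NOT x4 AND x3) OR (x4 AND x5 AND x3) OR (x4 AND NOT x4 AND x3) OR (x3 AND x3)   [distribute AND over OR]
≡ (x5 AND NOT x4 AND NOT x3) OR (NOT x5 AND x4 AND NOT x3) OR x3   [simplify]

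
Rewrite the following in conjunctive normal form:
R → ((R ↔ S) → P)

R → ((R ↔ S) → P)
≡ ¬R ∨ ((R ↔ S) → P)
≡ ¬R ∨ ¬(R ↔ S) ∨ P
≡ ¬R ∨ ¬((R → S) ∧ (S → R)) ∨ P
≡ ¬R ∨ ¬((¬R ∨ S) ∧ (S → R)) ∨ P
≡ ¬R ∨ ¬((¬R ∨ S) ∧ (¬S ∨ R)) ∨ P
≡ ¬R ∨ ¬(¬R ∨ S) ∨ ¬(¬S ∨ R) ∨ P
≡ ¬R ∨ (¬¬R ∧ ¬S) ∨ ¬(¬S ∨ R) ∨ P
≡ ¬R ∨ (R ∧ ¬S) ∨ ¬(¬S ∨ R) ∨ P
≡ ¬R ∨ (R ∧ ¬S) ∨ (¬¬S ∧ ¬R) ∨ P
≡ ¬R ∨ (R ∧ ¬S) ∨ (S ∧ ¬R) ∨ P
≡ (¬R ∨ R ∨ S ∨ P) ∧ (¬R ∨ R ∨ ¬R ∨ P) ∧ (¬R ∨ ¬S ∨ S ∨ P) ∧ (¬R ∨ ¬S ∨ ¬R ∨ P)
≡ ¬R ∨ ¬S ∨ P

¬R ∨ ¬S ∨ P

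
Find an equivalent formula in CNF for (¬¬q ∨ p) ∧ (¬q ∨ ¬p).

(¬¬q ∨ p) ∧ (¬q ∨ ¬p)
≡ (q ∨ p) ∧ (¬q ∨ ¬p)   (double negation)

(q ∨ p) ∧ (¬q ∨ ¬p)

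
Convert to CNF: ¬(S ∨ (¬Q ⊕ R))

¬S ∧ (Q ∨ R) ∧ (¬R ∨ ¬Q)

¬(S ∨ (¬Q ⊕ R))
⇔ ¬(S ∨ ((¬Q ∨ R) ∧ ¬(¬Q ∧ R)))   [expand ⊕]
⇔ ¬S ∧ ¬((¬Q ∨ R) ∧ ¬(¬Q ∧ R))   [De Morgan]
⇔ ¬S ∧ (¬(¬Q ∨ R) ∨ ¬¬(¬Q ∧ R))   [De Morgan]
⇔ ¬S ∧ ((¬¬Q ∧ ¬R) ∨ ¬¬(¬Q ∧ R))   [De Morgan]
⇔ ¬S ∧ ((Q ∧ ¬R) ∨ ¬¬(¬Q ∧ R))   [double negation]
⇔ ¬S ∧ ((Q ∧ ¬R) ∨ (¬Q ∧ R))   [double negation]
⇔ ¬S ∧ (Q ∨ ¬Q) ∧ (Q ∨ R) ∧ (¬R ∨ ¬Q) ∧ (¬R ∨ R)   [distribute ∨ over ∧]
⇔ ¬S ∧ (Q ∨ R) ∧ (¬R ∨ ¬Q)   [simplify]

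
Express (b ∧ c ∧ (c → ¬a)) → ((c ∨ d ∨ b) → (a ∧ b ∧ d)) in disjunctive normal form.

¬b ∨ ¬c ∨ (c ∧ a) ∨ (a ∧ b ∧ d)

(b ∧ c ∧ (c → ¬a)) → ((c ∨ d ∨ b) → (a ∧ b ∧ d))
⇔ ¬(b ∧ c ∧ (c → ¬a)) ∨ ((c ∨ d ∨ b) → (a ∧ b ∧ d))   — eliminate →
⇔ ¬(b ∧ c ∧ (¬c ∨ ¬a)) ∨ ((c ∨ d ∨ b) → (a ∧ b ∧ d))   — eliminate →
⇔ ¬(b ∧ c ∧ (¬c ∨ ¬a)) ∨ ¬(c ∨ d ∨ b) ∨ (a ∧ b ∧ d)   — eliminate →
⇔ ¬b ∨ ¬c ∨ ¬(¬c ∨ ¬a) ∨ ¬(c ∨ d ∨ b) ∨ (a ∧ b ∧ d)   — De Morgan
⇔ ¬b ∨ ¬c ∨ (¬¬c ∧ ¬¬a) ∨ ¬(c ∨ d ∨ b) ∨ (a ∧ b ∧ d)   — De Morgan
⇔ ¬b ∨ ¬c ∨ (c ∧ ¬¬a) ∨ ¬(c ∨ d ∨ b) ∨ (a ∧ b ∧ d)   — double negation
⇔ ¬b ∨ ¬c ∨ (c ∧ a) ∨ ¬(c ∨ d ∨ b) ∨ (a ∧ b ∧ d)   — double negation
⇔ ¬b ∨ ¬c ∨ (c ∧ a) ∨ (¬c ∧ ¬d ∧ ¬b) ∨ (a ∧ b ∧ d)   — De Morgan
⇔ ¬b ∨ ¬c ∨ (c ∧ a) ∨ (a ∧ b ∧ d)   — simplify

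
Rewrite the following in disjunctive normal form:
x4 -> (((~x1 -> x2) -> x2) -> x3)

~x4 | (x1 & ~x2) | x3

x4 -> (((~x1 -> x2) -> x2) -> x3)
≡ ~x4 | (((~x1 -> x2) -> x2) -> x3)   (eliminate ->)
≡ ~x4 | ~((~x1 -> x2) -> x2) | x3   (eliminate ->)
≡ ~x4 | ~(~(~x1 -> x2) | x2) | x3   (eliminate ->)
≡ ~x4 | ~(~(~~x1 | x2) | x2) | x3   (eliminate ->)
≡ ~x4 | (~~(~~x1 | x2) & ~x2) | x3   (De Morgan)
≡ ~x4 | ((~~x1 | x2) & ~x2) | x3   (double negation)
≡ ~x4 | ((x1 | x2) & ~x2) | x3   (double negation)
≡ ~x4 | (x1 & ~x2) | (x2 & ~x2) | x3   (distribute & over |)
≡ ~x4 | (x1 & ~x2) | x3   (simplify)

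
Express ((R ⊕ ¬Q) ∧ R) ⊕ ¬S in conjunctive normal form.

(¬R ∨ Q ∨ ¬S) ∧ (R ∨ ¬S) ∧ (¬R ∨ ¬Q ∨ S)

((R ⊕ ¬Q) ∧ R) ⊕ ¬S
≡ (((R ⊕ ¬Q) ∧ R) ∨ ¬S) ∧ ¬((R ⊕ ¬Q) ∧ R ∧ ¬S)   (expand ⊕)
≡ (((R ∨ ¬Q) ∧ ¬(R ∧ ¬Q) ∧ R) ∨ ¬S) ∧ ¬((R ⊕ ¬Q) ∧ R ∧ ¬S)   (expand ⊕)
≡ (((R ∨ ¬Q) ∧ ¬(R ∧ ¬Q) ∧ R) ∨ ¬S) ∧ ¬((R ∨ ¬Q) ∧ ¬(R ∧ ¬Q) ∧ R ∧ ¬S)   (expand ⊕)
≡ (((R ∨ ¬Q) ∧ (¬R ∨ ¬¬Q) ∧ R) ∨ ¬S) ∧ ¬((R ∨ ¬Q) ∧ ¬(R ∧ ¬Q) ∧ R ∧ ¬S)   (De Morgan)
≡ (((R ∨ ¬Q) ∧ (¬R ∨ Q) ∧ R) ∨ ¬S) ∧ ¬((R ∨ ¬Q) ∧ ¬(R ∧ ¬Q) ∧ R ∧ ¬S)   (double negation)
≡ (((R ∨ ¬Q) ∧ (¬R ∨ Q) ∧ R) ∨ ¬S) ∧ (¬(R ∨ ¬Q) ∨ ¬¬(R ∧ ¬Q) ∨ ¬R ∨ ¬¬S)   (De Morgan)
≡ (((R ∨ ¬Q) ∧ (¬R ∨ Q) ∧ R) ∨ ¬S) ∧ ((¬R ∧ ¬¬Q) ∨ ¬¬(R ∧ ¬Q) ∨ ¬R ∨ ¬¬S)   (De Morgan)
≡ (((R ∨ ¬Q) ∧ (¬R ∨ Q) ∧ R) ∨ ¬S) ∧ ((¬R ∧ Q) ∨ ¬¬(R ∧ ¬Q) ∨ ¬R ∨ ¬¬S)   (double negation)
≡ (((R ∨ ¬Q) ∧ (¬R ∨ Q) ∧ R) ∨ ¬S) ∧ ((¬R ∧ Q) ∨ (R ∧ ¬Q) ∨ ¬R ∨ ¬¬S)   (double negation)
≡ (((R ∨ ¬Q) ∧ (¬R ∨ Q) ∧ R) ∨ ¬S) ∧ ((¬R ∧ Q) ∨ (R ∧ ¬Q) ∨ ¬R ∨ S)   (double negation)
≡ (R ∨ ¬Q ∨ ¬S) ∧ (¬R ∨ Q ∨ ¬S) ∧ (R ∨ ¬S) ∧ (¬R ∨ R ∨ ¬R ∨ S) ∧ (¬R ∨ ¬Q ∨ ¬R ∨ S) ∧ (Q ∨ R ∨ ¬R ∨ S) ∧ (Q ∨ ¬Q ∨ ¬R ∨ S)   (distribute ∨ over ∧)
≡ (¬R ∨ Q ∨ ¬S) ∧ (R ∨ ¬S) ∧ (¬R ∨ ¬Q ∨ S)   (simplify)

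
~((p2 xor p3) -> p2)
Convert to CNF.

(p2 | p3) & ~p2

~((p2 xor p3) -> p2)
≡ ~(~(p2 xor p3) | p2)   — eliminate ->
≡ ~(~((p2 | p3) & ~(p2 & p3)) | p2)   — expand xor
≡ ~~((p2 | p3) & ~(p2 & p3)) & ~p2   — De Morgan
≡ (p2 | p3) & ~(p2 & p3) & ~p2   — double negation
≡ (p2 | p3) & (~p2 | ~p3) & ~p2   — De Morgan
≡ (p2 | p3) & ~p2   — simplify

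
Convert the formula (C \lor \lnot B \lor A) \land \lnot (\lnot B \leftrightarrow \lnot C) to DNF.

C \land \lnot B \lor A \land \lnot C \land B

(C \lor \lnot B \lor A) \land \lnot (\lnot B \leftrightarrow \lnot C)
≡ (C \lor \lnot B \lor A) \land \lnot ((\lnot B \to \lnot C) \land (\lnot C \to \lnot B))   — eliminate \leftrightarrow
≡ (C \lor \lnot B \lor A) \land \lnot ((\lnot \lnot B \lor \lnot C) \land (\lnot C \to \lnot B))   — eliminate \to
≡ (C \lor \lnot B \lor A) \land \lnot ((\lnot \lnot B \lor \lnot C) \land (\lnot \lnot C \lor \lnot B))   — eliminate \to
≡ (C \lor \lnot B \lor A) \land (\lnot (\lnot \lnot B \lor \lnot C) \lor \lnot (\lnot \lnot C \lor \lnot B))   — De Morgan
≡ (C \lor \lnot B \lor A) \land (\lnot \lnot \lnot B \land \lnot \lnot C \lor \lnot (\lnot \lnot C \lor \lnot B))   — De Morgan
≡ (C \lor \lnot B \lor A) \land (\lnot B \land \lnot \lnot C \lor \lnot (\lnot \lnot C \lor \lnot B))   — double negation
≡ (C \lor \lnot B \lor A) \land (\lnot B \land C \lor \lnot (\lnot \lnot C \lor \lnot B))   — double negation
≡ (C \lor \lnot B \lor A) \land (\lnot B \land C \lor \lnot \lnot \lnot C \land \lnot \lnot B)   — De Morgan
≡ (C \lor \lnot B \lor A) \land (\lnot B \land C \lor \lnot C \land \lnot \lnot B)   — double negation
≡ (C \lor \lnot B \lor A) \land (\lnot B \land C \lor \lnot C \land B)   — double negation
≡ C \land \lnot B \land C \lor C \land \lnot C \land B \lor \lnot B \land \lnot B \land C \lor \lnot B \land \lnot C \land B \lor A \land \lnot B \land C \lor A \land \lnot C \land B   — distribute \land over \lor
≡ C \land \lnot B \lor A \land \lnot C \land B   — simplify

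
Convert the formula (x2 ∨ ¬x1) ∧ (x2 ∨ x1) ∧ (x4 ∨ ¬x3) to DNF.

(x2 ∨ ¬x1) ∧ (x2 ∨ x1) ∧ (x4 ∨ ¬x3)
⇔ (x2 ∧ x2 ∧ x4) ∨ (x2 ∧ x2 ∧ ¬x3) ∨ (x2 ∧ x1 ∧ x4) ∨ (x2 ∧ x1 ∧ ¬x3) ∨ (¬x1 ∧ x2 ∧ x4) ∨ (¬x1 ∧ x2 ∧ ¬x3) ∨ (¬x1 ∧ x1 ∧ x4) ∨ (¬x1 ∧ x1 ∧ ¬x3)   [distribute ∧ over ∨]
⇔ (x2 ∧ x4) ∨ (x2 ∧ ¬x3)   [simplify]

(x2 ∧ x4) ∨ (x2 ∧ ¬x3)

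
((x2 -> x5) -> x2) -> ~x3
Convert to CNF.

((x2 -> x5) -> x2) -> ~x3
= ~((x2 -> x5) -> x2) | ~x3   [eliminate ->]
= ~(~(x2 -> x5) | x2) | ~x3   [eliminate ->]
= ~(~(~x2 | x5) | x2) | ~x3   [eliminate ->]
= (~~(~x2 | x5) & ~x2) | ~x3   [De Morgan]
= ((~x2 | x5) & ~x2) | ~x3   [double negation]
= (~x2 | x5 | ~x3) & (~x2 | ~x3)   [distribute | over &]
= ~x2 | ~x3   [simplify]

~x2 | ~x3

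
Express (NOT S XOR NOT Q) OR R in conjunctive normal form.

(NOT S OR NOT Q OR R) AND (S OR Q OR R)

(NOT S XOR NOT Q) OR R
= ((NOT S OR NOT Q) AND NOT (NOT S AND NOT Q)) OR R
= ((NOT S OR NOT Q) AND (NOT NOT S OR NOT NOT Q)) OR R
= ((NOT S OR NOT Q) AND (S OR NOT NOT Q)) OR R
= ((NOT S OR NOT Q) AND (S OR Q)) OR R
= (NOT S OR NOT Q OR R) AND (S OR Q OR R)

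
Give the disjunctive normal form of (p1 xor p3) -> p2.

(~p1 & ~p3) | (p3 & p1) | p2

(p1 xor p3) -> p2
≡ ~(p1 xor p3) | p2
≡ ~((p1 & ~p3) | (~p1 & p3)) | p2
≡ (~(p1 & ~p3) & ~(~p1 & p3)) | p2
≡ ((~p1 | ~~p3) & ~(~p1 & p3)) | p2
≡ ((~p1 | p3) & ~(~p1 & p3)) | p2
≡ ((~p1 | p3) & (~~p1 | ~p3)) | p2
≡ ((~p1 | p3) & (p1 | ~p3)) | p2
≡ (~p1 & p1) | (~p1 & ~p3) | (p3 & p1) | (p3 & ~p3) | p2
≡ (~p1 & ~p3) | (p3 & p1) | p2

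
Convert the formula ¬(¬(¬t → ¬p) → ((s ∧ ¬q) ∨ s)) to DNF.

¬(¬(¬t → ¬p) → ((s ∧ ¬q) ∨ s))
⇔ ¬(¬¬(¬t → ¬p) ∨ (s ∧ ¬q) ∨ s)   — eliminate →
⇔ ¬(¬¬(¬¬t ∨ ¬p) ∨ (s ∧ ¬q) ∨ s)   — eliminate →
⇔ ¬¬¬(¬¬t ∨ ¬p) ∧ ¬(s ∧ ¬q) ∧ ¬s   — De Morgan
⇔ ¬(¬¬t ∨ ¬p) ∧ ¬(s ∧ ¬q) ∧ ¬s   — double negation
⇔ ¬¬¬t ∧ ¬¬p ∧ ¬(s ∧ ¬q) ∧ ¬s   — De Morgan
⇔ ¬t ∧ ¬¬p ∧ ¬(s ∧ ¬q) ∧ ¬s   — double negation
⇔ ¬t ∧ p ∧ ¬(s ∧ ¬q) ∧ ¬s   — double negation
⇔ ¬t ∧ p ∧ (¬s ∨ ¬¬q) ∧ ¬s   — De Morgan
⇔ ¬t ∧ p ∧ (¬s ∨ q) ∧ ¬s   — double negation
⇔ (¬t ∧ p ∧ ¬s ∧ ¬s) ∨ (¬t ∧ p ∧ q ∧ ¬s)   — distribute ∧ over ∨
⇔ ¬t ∧ p ∧ ¬s   — simplify

¬t ∧ p ∧ ¬s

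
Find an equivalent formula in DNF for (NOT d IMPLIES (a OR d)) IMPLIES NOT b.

(NOT d IMPLIES (a OR d)) IMPLIES NOT b
⇔ NOT (NOT d IMPLIES (a OR d)) OR NOT b   (eliminate IMPLIES)
⇔ NOT (NOT NOT d OR a OR d) OR NOT b   (eliminate IMPLIES)
⇔ (NOT NOT NOT d AND NOT a AND NOT d) OR NOT b   (De Morgan)
⇔ (NOT d AND NOT a AND NOT d) OR NOT b   (double negation)
⇔ (NOT d AND NOT a) OR NOT b   (simplify)

(NOT d AND NOT a) OR NOT b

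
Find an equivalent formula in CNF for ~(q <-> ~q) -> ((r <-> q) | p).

~(q <-> ~q) -> ((r <-> q) | p)
≡ ~~(q <-> ~q) | (r <-> q) | p   — eliminate ->
≡ ~~((q -> ~q) & (~q -> q)) | (r <-> q) | p   — eliminate <->
≡ ~~((~q | ~q) & (~q -> q)) | (r <-> q) | p   — eliminate ->
≡ ~~((~q | ~q) & (~~q | q)) | (r <-> q) | p   — eliminate ->
≡ ~~((~q | ~q) & (~~q | q)) | ((r -> q) & (q -> r)) | p   — eliminate <->
≡ ~~((~q | ~q) & (~~q | q)) | ((~r | q) & (q -> r)) | p   — eliminate ->
≡ ~~((~q | ~q) & (~~q | q)) | ((~r | q) & (~q | r)) | p   — eliminate ->
≡ ((~q | ~q) & (~~q | q)) | ((~r | q) & (~q | r)) | p   — double negation
≡ ((~q | ~q) & (q | q)) | ((~r | q) & (~q | r)) | p   — double negation
≡ (~q | ~q | ~r | q | p) & (~q | ~q | ~q | r | p) & (q | q | ~r | q | p) & (q | q | ~q | r | p)   — distribute | over &
≡ (~q | r | p) & (q | ~r | p)   — simplify

(~q | r | p) & (q | ~r | p)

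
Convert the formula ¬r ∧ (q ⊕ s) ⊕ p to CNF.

(¬r ∨ p) ∧ (q ∨ s ∨ p) ∧ (¬q ∨ ¬s ∨ p) ∧ (r ∨ ¬q ∨ s ∨ ¬p) ∧ (r ∨ ¬s ∨ q ∨ ¬p)

¬r ∧ (q ⊕ s) ⊕ p
≡ (¬r ∧ (q ⊕ s) ∨ p) ∧ ¬(¬r ∧ (q ⊕ s) ∧ p)   [expand ⊕]
≡ (¬r ∧ (q ∨ s) ∧ ¬(q ∧ s) ∨ p) ∧ ¬(¬r ∧ (q ⊕ s) ∧ p)   [expand ⊕]
≡ (¬r ∧ (q ∨ s) ∧ ¬(q ∧ s) ∨ p) ∧ ¬(¬r ∧ (q ∨ s) ∧ ¬(q ∧ s) ∧ p)   [expand ⊕]
≡ (¬r ∧ (q ∨ s) ∧ (¬q ∨ ¬s) ∨ p) ∧ ¬(¬r ∧ (q ∨ s) ∧ ¬(q ∧ s) ∧ p)   [De Morgan]
≡ (¬r ∧ (q ∨ s) ∧ (¬q ∨ ¬s) ∨ p) ∧ (¬¬r ∨ ¬(q ∨ s) ∨ ¬¬(q ∧ s) ∨ ¬p)   [De Morgan]
≡ (¬r ∧ (q ∨ s) ∧ (¬q ∨ ¬s) ∨ p) ∧ (r ∨ ¬(q ∨ s) ∨ ¬¬(q ∧ s) ∨ ¬p)   [double negation]
≡ (¬r ∧ (q ∨ s) ∧ (¬q ∨ ¬s) ∨ p) ∧ (r ∨ ¬q ∧ ¬s ∨ ¬¬(q ∧ s) ∨ ¬p)   [De Morgan]
≡ (¬r ∧ (q ∨ s) ∧ (¬q ∨ ¬s) ∨ p) ∧ (r ∨ ¬q ∧ ¬s ∨ q ∧ s ∨ ¬p)   [double negation]
≡ (¬r ∨ p) ∧ (q ∨ s ∨ p) ∧ (¬q ∨ ¬s ∨ p) ∧ (r ∨ ¬q ∨ q ∨ ¬p) ∧ (r ∨ ¬q ∨ s ∨ ¬p) ∧ (r ∨ ¬s ∨ q ∨ ¬p) ∧ (r ∨ ¬s ∨ s ∨ ¬p)   [distribute ∨ over ∧]
≡ (¬r ∨ p) ∧ (q ∨ s ∨ p) ∧ (¬q ∨ ¬s ∨ p) ∧ (r ∨ ¬q ∨ s ∨ ¬p) ∧ (r ∨ ¬s ∨ q ∨ ¬p)   [simplify]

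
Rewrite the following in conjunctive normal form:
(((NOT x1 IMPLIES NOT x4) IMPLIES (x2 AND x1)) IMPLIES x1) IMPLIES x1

x4 OR x1

(((NOT x1 IMPLIES NOT x4) IMPLIES (x2 AND x1)) IMPLIES x1) IMPLIES x1
≡ NOT (((NOT x1 IMPLIES NOT x4) IMPLIES (x2 AND x1)) IMPLIES x1) OR x1   — eliminate IMPLIES
≡ NOT (NOT ((NOT x1 IMPLIES NOT x4) IMPLIES (x2 AND x1)) OR x1) OR x1   — eliminate IMPLIES
≡ NOT (NOT (NOT (NOT x1 IMPLIES NOT x4) OR (x2 AND x1)) OR x1) OR x1   — eliminate IMPLIES
≡ NOT (NOT (NOT (NOT NOT x1 OR NOT x4) OR (x2 AND x1)) OR x1) OR x1   — eliminate IMPLIES
≡ (NOT NOT (NOT (NOT NOT x1 OR NOT x4) OR (x2 AND x1)) AND NOT x1) OR x1   — De Morgan
≡ ((NOT (NOT NOT x1 OR NOT x4) OR (x2 AND x1)) AND NOT x1) OR x1   — double negation
≡ (((NOT NOT NOT x1 AND NOT NOT x4) OR (x2 AND x1)) AND NOT x1) OR x1   — De Morgan
≡ (((NOT x1 AND NOT NOT x4) OR (x2 AND x1)) AND NOT x1) OR x1   — double negation
≡ (((NOT x1 AND x4) OR (x2 AND x1)) AND NOT x1) OR x1   — double negation
≡ (NOT x1 OR x2 OR x1) AND (NOT x1 OR x1 OR x1) AND (x4 OR x2 OR x1) AND (x4 OR x1 OR x1) AND (NOT x1 OR x1)   — distribute OR over AND
≡ x4 OR x1   — simplify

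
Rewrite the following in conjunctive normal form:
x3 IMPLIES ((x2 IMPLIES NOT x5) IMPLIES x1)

x3 IMPLIES ((x2 IMPLIES NOT x5) IMPLIES x1)
≡ NOT x3 OR ((x2 IMPLIES NOT x5) IMPLIES x1)   (eliminate IMPLIES)
≡ NOT x3 OR NOT (x2 IMPLIES NOT x5) OR x1   (eliminate IMPLIES)
≡ NOT x3 OR NOT (NOT x2 OR NOT x5) OR x1   (eliminate IMPLIES)
≡ NOT x3 OR (NOT NOT x2 AND NOT NOT x5) OR x1   (De Morgan)
≡ NOT x3 OR (x2 AND NOT NOT x5) OR x1   (double negation)
≡ NOT x3 OR (x2 AND x5) OR x1   (double negation)
≡ (NOT x3 OR x2 OR x1) AND (NOT x3 OR x5 OR x1)   (distribute OR over AND)

(NOT x3 OR x2 OR x1) AND (NOT x3 OR x5 OR x1)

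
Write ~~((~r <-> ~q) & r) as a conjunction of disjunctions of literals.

~~((~r <-> ~q) & r)
≡ ~~((~r -> ~q) & (~q -> ~r) & r)   [eliminate <->]
≡ ~~((~~r | ~q) & (~q -> ~r) & r)   [eliminate ->]
≡ ~~((~~r | ~q) & (~~q | ~r) & r)   [eliminate ->]
≡ (~~r | ~q) & (~~q | ~r) & r   [double negation]
≡ (r | ~q) & (~~q | ~r) & r   [double negation]
≡ (r | ~q) & (q | ~r) & r   [double negation]
≡ (q | ~r) & r   [simplify]

(q | ~r) & r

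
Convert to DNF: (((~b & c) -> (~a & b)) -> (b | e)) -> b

(~c & ~b & ~e) | b

(((~b & c) -> (~a & b)) -> (b | e)) -> b
≡ ~(((~b & c) -> (~a & b)) -> (b | e)) | b   [eliminate ->]
≡ ~(~((~b & c) -> (~a & b)) | b | e) | b   [eliminate ->]
≡ ~(~(~(~b & c) | (~a & b)) | b | e) | b   [eliminate ->]
≡ (~~(~(~b & c) | (~a & b)) & ~b & ~e) | b   [De Morgan]
≡ ((~(~b & c) | (~a & b)) & ~b & ~e) | b   [double negation]
≡ ((~~b | ~c | (~a & b)) & ~b & ~e) | b   [De Morgan]
≡ ((b | ~c | (~a & b)) & ~b & ~e) | b   [double negation]
≡ (b & ~b & ~e) | (~c & ~b & ~e) | (~a & b & ~b & ~e) | b   [distribute & over |]
≡ (~c & ~b & ~e) | b   [simplify]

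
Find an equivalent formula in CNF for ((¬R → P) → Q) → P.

((¬R → P) → Q) → P
= ¬((¬R → P) → Q) ∨ P   (eliminate →)
= ¬(¬(¬R → P) ∨ Q) ∨ P   (eliminate →)
= ¬(¬(¬¬R ∨ P) ∨ Q) ∨ P   (eliminate →)
= (¬¬(¬¬R ∨ P) ∧ ¬Q) ∨ P   (De Morgan)
= ((¬¬R ∨ P) ∧ ¬Q) ∨ P   (double negation)
= ((R ∨ P) ∧ ¬Q) ∨ P   (double negation)
= (R ∨ P ∨ P) ∧ (¬Q ∨ P)   (distribute ∨ over ∧)
= (R ∨ P) ∧ (¬Q ∨ P)   (simplify)

(R ∨ P) ∧ (¬Q ∨ P)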